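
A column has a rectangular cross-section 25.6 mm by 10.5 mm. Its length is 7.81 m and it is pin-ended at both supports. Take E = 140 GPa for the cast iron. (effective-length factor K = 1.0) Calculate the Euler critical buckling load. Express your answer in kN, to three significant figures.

Buckling occurs about the weak axis: I_min = h·b³/12 with b = 10.5 mm (the shorter side).
I_min = 25.6×10.5³/12 = 2.470×10^3 mm⁴
I = 2.470×10^3 mm⁴ = 2.470×10^-9 m⁴
Effective length L_e = K·L = 1 × 7.81 = 7.810 m
P_cr = π²EI / L_e² = π² × 140×10⁹ × 2.470×10^-9 / 7.810² = 55.94 N

P_cr ≈ 0.0559 kN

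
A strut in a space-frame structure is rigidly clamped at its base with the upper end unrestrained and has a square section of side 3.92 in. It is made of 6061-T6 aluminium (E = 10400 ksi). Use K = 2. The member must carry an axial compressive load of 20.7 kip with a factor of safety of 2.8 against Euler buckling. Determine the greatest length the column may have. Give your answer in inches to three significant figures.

I = a⁴/12 = 3.92⁴/12 = 19.68 in⁴
Required critical load P_cr = n·P = 2.8 × 20.7 = 57.96 kip = 5.796×10^4 lb
From P_cr = π²EI/(K·L)²:  L = (1/K)·√(π²EI/P_cr) = (1/2)·√(π²×1.04×10^7×19.68/5.796×10^4)
L = 93.3 in

L_max ≈ 93.3 in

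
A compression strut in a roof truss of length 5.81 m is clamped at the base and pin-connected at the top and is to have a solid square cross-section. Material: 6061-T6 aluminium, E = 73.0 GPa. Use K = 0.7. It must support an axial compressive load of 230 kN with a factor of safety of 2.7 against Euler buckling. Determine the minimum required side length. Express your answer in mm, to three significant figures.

Required P_cr = n·P = 2.7 × 230 = 621.0 kN
L_e = K·L = 0.7 × 5.81 = 4.067 m
Required I = P_cr·L_e²/(π²E) = 6.210×10^5 × 4.067² / (π² × 7.30×10^10) = 1.426×10^-5 m⁴
I_req = 1.426×10^7 mm⁴
Solid square: I = a⁴/12  ⇒  a = (12I)^(1/4) = (12×1.426×10^7)^(1/4) = 114 mm

a ≈ 114 mm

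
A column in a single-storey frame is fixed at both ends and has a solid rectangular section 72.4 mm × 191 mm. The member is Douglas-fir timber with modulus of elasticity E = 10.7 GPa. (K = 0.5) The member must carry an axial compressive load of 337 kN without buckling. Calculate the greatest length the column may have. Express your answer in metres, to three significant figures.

L_max ≈ 2.75 m

Buckling occurs about the weak axis: I_min = h·b³/12 with b = 72.4 mm (the shorter side).
I_min = 191×72.4³/12 = 6.040×10^6 mm⁴
I = 6.040×10^-6 m⁴
At the buckling limit P_cr = P = 3.370×10^5 N
From P_cr = π²EI/(K·L)²:  L = (1/K)·√(π²EI/P_cr) = (1/0.5)·√(π²×1.07×10^10×6.040×10^-6/3.370×10^5)
L = 2.75 m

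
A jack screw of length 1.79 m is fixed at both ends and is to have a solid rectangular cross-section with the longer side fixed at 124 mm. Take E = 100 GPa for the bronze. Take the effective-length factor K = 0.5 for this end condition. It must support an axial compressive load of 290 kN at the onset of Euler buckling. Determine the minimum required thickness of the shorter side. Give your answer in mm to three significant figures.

L_e = K·L = 0.5 × 1.79 = 0.8950 m
Required I = P_cr·L_e²/(π²E) = 2.900×10^5 × 0.8950² / (π² × 1.00×10^11) = 2.354×10^-7 m⁴
I_req = 2.354×10^5 mm⁴
Rectangle, weak axis: I_min = h·b³/12 with h = 124 mm fixed  ⇒  b = (12I/h)^(1/3) = 28.3 mm

b ≈ 28.3 mm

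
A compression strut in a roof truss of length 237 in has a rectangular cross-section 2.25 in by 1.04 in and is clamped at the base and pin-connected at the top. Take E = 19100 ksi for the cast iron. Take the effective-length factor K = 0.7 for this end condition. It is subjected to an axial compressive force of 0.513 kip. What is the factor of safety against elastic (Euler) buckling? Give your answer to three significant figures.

n ≈ 2.82

Buckling occurs about the weak axis: I_min = h·b³/12 with b = 1.04 in (the shorter side).
I_min = 2.25×1.04³/12 = 0.2109 in⁴
Effective length L_e = K·L = 0.7 × 237 = 165.9 in
P_cr = π²EI / L_e² = π² × 19100×10³ × 0.2109 / 165.9² = 1.445×10^3 lb
Factor of safety n = P_cr / P = 1.4446 / 0.513 = 2.82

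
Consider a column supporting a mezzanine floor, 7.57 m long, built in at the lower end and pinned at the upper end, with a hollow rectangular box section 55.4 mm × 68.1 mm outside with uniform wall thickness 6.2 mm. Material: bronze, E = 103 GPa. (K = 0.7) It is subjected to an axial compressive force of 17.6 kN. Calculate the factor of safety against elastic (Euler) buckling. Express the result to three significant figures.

Inner dimensions: h_i = 68.1 − 2×6.2 = 55.70 mm, b_i = 55.4 − 2×6.2 = 43.00 mm
Weak-axis I_min = (h_o·b_o³ − h_i·b_i³)/12 with b_o = 55.4, b_i = 43.00 mm (shorter outer/inner sides).
I_min = (68.1×55.4³ − 55.70×43.00³)/12 = 5.959×10^5 mm⁴
I = 5.959×10^5 mm⁴ = 5.959×10^-7 m⁴
Effective length L_e = K·L = 0.7 × 7.57 = 5.299 m
P_cr = π²EI / L_e² = π² × 103×10⁹ × 5.959×10^-7 / 5.299² = 2.157×10^4 N
Factor of safety n = P_cr / P = 21.573 / 17.6 = 1.23

n ≈ 1.23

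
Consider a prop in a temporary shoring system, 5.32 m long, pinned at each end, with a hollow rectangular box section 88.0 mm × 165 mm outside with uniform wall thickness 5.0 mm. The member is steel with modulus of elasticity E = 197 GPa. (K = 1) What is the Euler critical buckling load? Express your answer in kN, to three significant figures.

Inner dimensions: h_i = 165 − 2×5.0 = 155.0 mm, b_i = 88.0 − 2×5.0 = 78.00 mm
Weak-axis I_min = (h_o·b_o³ − h_i·b_i³)/12 with b_o = 88.0, b_i = 78.00 mm (shorter outer/inner sides).
I_min = (165×88.0³ − 155.0×78.00³)/12 = 3.241×10^6 mm⁴
I = 3.241×10^6 mm⁴ = 3.241×10^-6 m⁴
Effective length L_e = K·L = 1 × 5.32 = 5.320 m
P_cr = π²EI / L_e² = π² × 197×10⁹ × 3.241×10^-6 / 5.320² = 2.226×10^5 N

P_cr ≈ 223 kN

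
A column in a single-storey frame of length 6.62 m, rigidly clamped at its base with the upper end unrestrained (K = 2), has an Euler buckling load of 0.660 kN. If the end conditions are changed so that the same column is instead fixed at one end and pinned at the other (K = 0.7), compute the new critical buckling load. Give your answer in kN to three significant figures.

P_cr ≈ 5.39 kN

P_cr ∝ 1/K², so P_cr,new = P_cr,old × (K_old/K_new)² = 0.660 × (2/0.7)²
= 0.660 × 8.163 = 5.39 kN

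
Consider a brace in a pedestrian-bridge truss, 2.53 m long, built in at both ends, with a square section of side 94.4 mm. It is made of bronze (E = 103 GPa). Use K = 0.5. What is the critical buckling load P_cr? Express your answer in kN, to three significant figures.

P_cr ≈ 4200 kN

I = a⁴/12 = 94.4⁴/12 = 6.618×10^6 mm⁴
I = 6.618×10^6 mm⁴ = 6.618×10^-6 m⁴
Effective length L_e = K·L = 0.5 × 2.53 = 1.265 m
P_cr = π²EI / L_e² = π² × 103×10⁹ × 6.618×10^-6 / 1.265² = 4.204×10^6 N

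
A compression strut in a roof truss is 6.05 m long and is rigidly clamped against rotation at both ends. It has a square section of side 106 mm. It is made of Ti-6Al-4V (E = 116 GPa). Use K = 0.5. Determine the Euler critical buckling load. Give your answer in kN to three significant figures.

P_cr ≈ 1320 kN

I = a⁴/12 = 106⁴/12 = 1.052×10^7 mm⁴
I = 1.052×10^7 mm⁴ = 1.052×10^-5 m⁴
Effective length L_e = K·L = 0.5 × 6.05 = 3.025 m
P_cr = π²EI / L_e² = π² × 116×10⁹ × 1.052×10^-5 / 3.025² = 1.316×10^6 N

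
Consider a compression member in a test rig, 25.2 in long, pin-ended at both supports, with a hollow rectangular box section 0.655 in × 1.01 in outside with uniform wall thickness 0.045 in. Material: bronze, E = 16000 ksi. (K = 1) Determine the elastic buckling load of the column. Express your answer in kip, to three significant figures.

Inner dimensions: h_i = 1.01 − 2×0.045 = 0.9200 in, b_i = 0.655 − 2×0.045 = 0.5650 in
Weak-axis I_min = (h_o·b_o³ − h_i·b_i³)/12 with b_o = 0.655, b_i = 0.5650 in (shorter outer/inner sides).
I_min = (1.01×0.655³ − 0.9200×0.5650³)/12 = 9.824×10^-3 in⁴
Effective length L_e = K·L = 1 × 25.2 = 25.20 in
P_cr = π²EI / L_e² = π² × 16000×10³ × 9.824×10^-3 / 25.20² = 2.443×10^3 lb

P_cr ≈ 2.44 kip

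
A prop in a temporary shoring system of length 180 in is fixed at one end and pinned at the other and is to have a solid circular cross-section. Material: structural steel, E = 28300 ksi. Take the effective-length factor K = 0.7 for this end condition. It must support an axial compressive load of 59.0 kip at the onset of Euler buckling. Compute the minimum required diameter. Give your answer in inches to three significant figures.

d ≈ 2.87 in

L_e = K·L = 0.7 × 180 = 126.0 in
Required I = P_cr·L_e²/(π²E) = 5.900×10^4 × 126.0² / (π² × 2.83×10^7) = 3.354 in⁴
Solid circle: I = πd⁴/64  ⇒  d = (64I/π)^(1/4) = (64×3.354/π)^(1/4) = 2.87 in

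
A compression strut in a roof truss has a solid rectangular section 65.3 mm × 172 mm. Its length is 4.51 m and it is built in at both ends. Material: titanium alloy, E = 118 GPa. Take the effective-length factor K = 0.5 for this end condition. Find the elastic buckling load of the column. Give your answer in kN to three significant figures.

P_cr ≈ 914 kN

Buckling occurs about the weak axis: I_min = h·b³/12 with b = 65.3 mm (the shorter side).
I_min = 172×65.3³/12 = 3.991×10^6 mm⁴
I = 3.991×10^6 mm⁴ = 3.991×10^-6 m⁴
Effective length L_e = K·L = 0.5 × 4.51 = 2.255 m
P_cr = π²EI / L_e² = π² × 118×10⁹ × 3.991×10^-6 / 2.255² = 9.141×10^5 N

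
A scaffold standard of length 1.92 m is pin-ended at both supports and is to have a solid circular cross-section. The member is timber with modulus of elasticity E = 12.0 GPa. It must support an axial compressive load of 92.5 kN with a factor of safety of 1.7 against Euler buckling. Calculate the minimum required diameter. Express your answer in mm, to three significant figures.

Required P_cr = n·P = 1.7 × 92.5 = 157.2 kN
L_e = K·L = 1 × 1.92 = 1.920 m
Required I = P_cr·L_e²/(π²E) = 1.573×10^5 × 1.920² / (π² × 1.20×10^10) = 4.895×10^-6 m⁴
I_req = 4.895×10^6 mm⁴
Solid circle: I = πd⁴/64  ⇒  d = (64I/π)^(1/4) = (64×4.895×10^6/π)^(1/4) = 99.9 mm

d ≈ 99.9 mm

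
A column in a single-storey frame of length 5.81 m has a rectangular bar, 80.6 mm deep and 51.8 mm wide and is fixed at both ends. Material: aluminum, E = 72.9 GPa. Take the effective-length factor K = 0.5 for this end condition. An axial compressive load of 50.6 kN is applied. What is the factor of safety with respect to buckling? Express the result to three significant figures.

n ≈ 1.57

Buckling occurs about the weak axis: I_min = h·b³/12 with b = 51.8 mm (the shorter side).
I_min = 80.6×51.8³/12 = 9.336×10^5 mm⁴
I = 9.336×10^5 mm⁴ = 9.336×10^-7 m⁴
Effective length L_e = K·L = 0.5 × 5.81 = 2.905 m
P_cr = π²EI / L_e² = π² × 72.9×10⁹ × 9.336×10^-7 / 2.905² = 7.959×10^4 N
Factor of safety n = P_cr / P = 79.594 / 50.6 = 1.57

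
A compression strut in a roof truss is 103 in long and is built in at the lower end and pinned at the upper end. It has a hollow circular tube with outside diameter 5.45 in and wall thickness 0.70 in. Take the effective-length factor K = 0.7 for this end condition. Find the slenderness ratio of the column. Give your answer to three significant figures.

λ ≈ 42.5

Inner diameter d_i = 5.45 − 2×0.70 = 4.050 in
I = π(d_o⁴ − d_i⁴)/64 = π(5.45⁴ − 4.050⁴)/64 = 30.10 in⁴
A = 10.45 in²;  r_min = √(I/A) = √(30.10/10.45) = 1.698 in
L_e = K·L = 0.7 × 103 = 72.10 in
λ = L_e / r_min = 72.100 / 1.698 = 42.5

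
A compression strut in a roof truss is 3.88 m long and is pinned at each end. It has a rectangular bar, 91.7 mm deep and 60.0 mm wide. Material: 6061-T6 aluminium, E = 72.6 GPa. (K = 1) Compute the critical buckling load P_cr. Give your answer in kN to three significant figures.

Buckling occurs about the weak axis: I_min = h·b³/12 with b = 60.0 mm (the shorter side).
I_min = 91.7×60.0³/12 = 1.651×10^6 mm⁴
I = 1.651×10^6 mm⁴ = 1.651×10^-6 m⁴
Effective length L_e = K·L = 1 × 3.88 = 3.880 m
P_cr = π²EI / L_e² = π² × 72.6×10⁹ × 1.651×10^-6 / 3.880² = 7.856×10^4 N

P_cr ≈ 78.6 kN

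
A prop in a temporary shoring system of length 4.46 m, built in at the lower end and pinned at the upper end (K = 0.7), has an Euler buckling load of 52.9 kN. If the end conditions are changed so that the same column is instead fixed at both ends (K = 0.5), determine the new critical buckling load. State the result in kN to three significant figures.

P_cr ≈ 104 kN

P_cr ∝ 1/K², so P_cr,new = P_cr,old × (K_old/K_new)² = 52.9 × (0.7/0.5)²
= 52.9 × 1.960 = 104 kN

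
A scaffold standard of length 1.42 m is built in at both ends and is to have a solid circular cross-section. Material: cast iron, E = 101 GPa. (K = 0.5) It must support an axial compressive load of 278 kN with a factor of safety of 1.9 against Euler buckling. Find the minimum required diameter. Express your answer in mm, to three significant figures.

Required P_cr = n·P = 1.9 × 278 = 528.2 kN
L_e = K·L = 0.5 × 1.42 = 0.7100 m
Required I = P_cr·L_e²/(π²E) = 5.282×10^5 × 0.7100² / (π² × 1.01×10^11) = 2.671×10^-7 m⁴
I_req = 2.671×10^5 mm⁴
Solid circle: I = πd⁴/64  ⇒  d = (64I/π)^(1/4) = (64×2.671×10^5/π)^(1/4) = 48.3 mm

d ≈ 48.3 mm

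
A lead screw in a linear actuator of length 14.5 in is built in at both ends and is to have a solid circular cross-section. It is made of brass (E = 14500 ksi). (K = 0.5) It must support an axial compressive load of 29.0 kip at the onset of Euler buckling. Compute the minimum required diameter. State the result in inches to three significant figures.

L_e = K·L = 0.5 × 14.5 = 7.250 in
Required I = P_cr·L_e²/(π²E) = 2.900×10^4 × 7.250² / (π² × 1.45×10^7) = 1.065×10^-2 in⁴
Solid circle: I = πd⁴/64  ⇒  d = (64I/π)^(1/4) = (64×1.065×10^-2/π)^(1/4) = 0.683 in

d ≈ 0.683 in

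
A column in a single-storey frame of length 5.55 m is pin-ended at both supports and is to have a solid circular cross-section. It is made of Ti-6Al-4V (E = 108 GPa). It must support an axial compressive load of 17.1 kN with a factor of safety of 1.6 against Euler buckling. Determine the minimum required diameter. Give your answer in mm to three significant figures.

Required P_cr = n·P = 1.6 × 17.1 = 27.36 kN
L_e = K·L = 1 × 5.55 = 5.550 m
Required I = P_cr·L_e²/(π²E) = 2.736×10^4 × 5.550² / (π² × 1.08×10^11) = 7.906×10^-7 m⁴
I_req = 7.906×10^5 mm⁴
Solid circle: I = πd⁴/64  ⇒  d = (64I/π)^(1/4) = (64×7.906×10^5/π)^(1/4) = 63.4 mm

d ≈ 63.4 mm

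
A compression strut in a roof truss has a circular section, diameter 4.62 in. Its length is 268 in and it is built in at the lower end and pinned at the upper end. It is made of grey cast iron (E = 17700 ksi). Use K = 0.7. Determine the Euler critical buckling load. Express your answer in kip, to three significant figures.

I = πd⁴/64 = π×4.62⁴/64 = 22.36 in⁴
Effective length L_e = K·L = 0.7 × 268 = 187.6 in
P_cr = π²EI / L_e² = π² × 17700×10³ × 22.36 / 187.6² = 1.110×10^5 lb

P_cr ≈ 111 kip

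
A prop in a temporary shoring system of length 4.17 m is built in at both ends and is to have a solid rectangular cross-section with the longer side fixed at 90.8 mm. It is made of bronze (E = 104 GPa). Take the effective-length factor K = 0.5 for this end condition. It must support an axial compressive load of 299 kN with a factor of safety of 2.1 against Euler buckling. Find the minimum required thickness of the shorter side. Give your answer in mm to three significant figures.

b ≈ 70.6 mm

Required P_cr = n·P = 2.1 × 299 = 627.9 kN
L_e = K·L = 0.5 × 4.17 = 2.085 m
Required I = P_cr·L_e²/(π²E) = 6.279×10^5 × 2.085² / (π² × 1.04×10^11) = 2.659×10^-6 m⁴
I_req = 2.659×10^6 mm⁴
Rectangle, weak axis: I_min = h·b³/12 with h = 90.8 mm fixed  ⇒  b = (12I/h)^(1/3) = 70.6 mm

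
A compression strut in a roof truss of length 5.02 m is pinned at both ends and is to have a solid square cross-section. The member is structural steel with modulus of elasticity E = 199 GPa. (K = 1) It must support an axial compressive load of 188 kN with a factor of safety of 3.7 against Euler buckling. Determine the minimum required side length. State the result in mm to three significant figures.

Required P_cr = n·P = 3.7 × 188 = 695.6 kN
L_e = K·L = 1 × 5.02 = 5.020 m
Required I = P_cr·L_e²/(π²E) = 6.956×10^5 × 5.020² / (π² × 1.99×10^11) = 8.925×10^-6 m⁴
I_req = 8.925×10^6 mm⁴
Solid square: I = a⁴/12  ⇒  a = (12I)^(1/4) = (12×8.925×10^6)^(1/4) = 102 mm

a ≈ 102 mm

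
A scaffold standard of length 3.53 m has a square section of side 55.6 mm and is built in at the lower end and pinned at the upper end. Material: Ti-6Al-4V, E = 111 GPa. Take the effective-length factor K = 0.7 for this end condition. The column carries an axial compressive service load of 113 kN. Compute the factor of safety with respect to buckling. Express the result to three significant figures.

I = a⁴/12 = 55.6⁴/12 = 7.964×10^5 mm⁴
I = 7.964×10^5 mm⁴ = 7.964×10^-7 m⁴
Effective length L_e = K·L = 0.7 × 3.53 = 2.471 m
P_cr = π²EI / L_e² = π² × 111×10⁹ × 7.964×10^-7 / 2.471² = 1.429×10^5 N
Factor of safety n = P_cr / P = 142.89 / 113 = 1.26

n ≈ 1.26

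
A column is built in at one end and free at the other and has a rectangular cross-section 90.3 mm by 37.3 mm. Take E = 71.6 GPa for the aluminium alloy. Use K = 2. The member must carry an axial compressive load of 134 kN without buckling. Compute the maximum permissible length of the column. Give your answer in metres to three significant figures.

L_max ≈ 0.718 m

Buckling occurs about the weak axis: I_min = h·b³/12 with b = 37.3 mm (the shorter side).
I_min = 90.3×37.3³/12 = 3.905×10^5 mm⁴
I = 3.905×10^-7 m⁴
At the buckling limit P_cr = P = 1.340×10^5 N
From P_cr = π²EI/(K·L)²:  L = (1/K)·√(π²EI/P_cr) = (1/2)·√(π²×7.16×10^10×3.905×10^-7/1.340×10^5)
L = 0.718 m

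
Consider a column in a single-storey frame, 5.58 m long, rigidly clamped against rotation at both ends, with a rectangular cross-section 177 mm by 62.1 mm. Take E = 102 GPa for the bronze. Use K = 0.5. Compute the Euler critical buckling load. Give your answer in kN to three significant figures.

P_cr ≈ 457 kN

Buckling occurs about the weak axis: I_min = h·b³/12 with b = 62.1 mm (the shorter side).
I_min = 177×62.1³/12 = 3.532×10^6 mm⁴
I = 3.532×10^6 mm⁴ = 3.532×10^-6 m⁴
Effective length L_e = K·L = 0.5 × 5.58 = 2.790 m
P_cr = π²EI / L_e² = π² × 102×10⁹ × 3.532×10^-6 / 2.790² = 4.568×10^5 N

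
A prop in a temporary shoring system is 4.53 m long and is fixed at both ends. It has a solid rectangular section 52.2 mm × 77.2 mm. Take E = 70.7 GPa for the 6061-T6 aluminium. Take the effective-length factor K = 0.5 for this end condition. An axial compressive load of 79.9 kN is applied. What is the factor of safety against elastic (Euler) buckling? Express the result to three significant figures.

Buckling occurs about the weak axis: I_min = h·b³/12 with b = 52.2 mm (the shorter side).
I_min = 77.2×52.2³/12 = 9.151×10^5 mm⁴
I = 9.151×10^5 mm⁴ = 9.151×10^-7 m⁴
Effective length L_e = K·L = 0.5 × 4.53 = 2.265 m
P_cr = π²EI / L_e² = π² × 70.7×10⁹ × 9.151×10^-7 / 2.265² = 1.245×10^5 N
Factor of safety n = P_cr / P = 124.46 / 79.9 = 1.56

n ≈ 1.56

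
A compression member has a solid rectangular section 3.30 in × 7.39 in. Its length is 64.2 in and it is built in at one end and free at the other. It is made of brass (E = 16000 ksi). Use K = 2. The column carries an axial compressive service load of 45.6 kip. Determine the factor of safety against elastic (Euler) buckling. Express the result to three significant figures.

n ≈ 4.65

Buckling occurs about the weak axis: I_min = h·b³/12 with b = 3.30 in (the shorter side).
I_min = 7.39×3.30³/12 = 22.13 in⁴
Effective length L_e = K·L = 2 × 64.2 = 128.4 in
P_cr = π²EI / L_e² = π² × 16000×10³ × 22.13 / 128.4² = 2.120×10^5 lb
Factor of safety n = P_cr / P = 211.98 / 45.6 = 4.65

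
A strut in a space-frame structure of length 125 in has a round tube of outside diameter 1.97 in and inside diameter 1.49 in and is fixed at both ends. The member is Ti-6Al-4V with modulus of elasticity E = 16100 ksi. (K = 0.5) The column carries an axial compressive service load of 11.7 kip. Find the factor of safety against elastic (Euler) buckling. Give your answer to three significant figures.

d_o = 1.97 in, d_i = 1.49 in
I = π(d_o⁴ − d_i⁴)/64 = π(1.97⁴ − 1.490⁴)/64 = 0.4974 in⁴
Effective length L_e = K·L = 0.5 × 125 = 62.50 in
P_cr = π²EI / L_e² = π² × 16100×10³ × 0.4974 / 62.50² = 2.023×10^4 lb
Factor of safety n = P_cr / P = 20.233 / 11.7 = 1.73

n ≈ 1.73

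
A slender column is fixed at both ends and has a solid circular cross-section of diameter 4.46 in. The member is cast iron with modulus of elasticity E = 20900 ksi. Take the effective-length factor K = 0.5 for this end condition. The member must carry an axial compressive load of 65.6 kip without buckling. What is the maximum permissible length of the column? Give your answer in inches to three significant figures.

I = πd⁴/64 = π×4.46⁴/64 = 19.42 in⁴
At the buckling limit P_cr = P = 6.560×10^4 lb
From P_cr = π²EI/(K·L)²:  L = (1/K)·√(π²EI/P_cr) = (1/0.5)·√(π²×2.09×10^7×19.42/6.560×10^4)
L = 494 in

L_max ≈ 494 in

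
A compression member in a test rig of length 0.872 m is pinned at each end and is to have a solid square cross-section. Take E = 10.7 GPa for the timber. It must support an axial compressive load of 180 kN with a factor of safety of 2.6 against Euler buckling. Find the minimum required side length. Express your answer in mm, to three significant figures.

a ≈ 79.7 mm

Required P_cr = n·P = 2.6 × 180 = 468.0 kN
L_e = K·L = 1 × 0.872 = 0.8720 m
Required I = P_cr·L_e²/(π²E) = 4.680×10^5 × 0.8720² / (π² × 1.07×10^10) = 3.370×10^-6 m⁴
I_req = 3.370×10^6 mm⁴
Solid square: I = a⁴/12  ⇒  a = (12I)^(1/4) = (12×3.370×10^6)^(1/4) = 79.7 mm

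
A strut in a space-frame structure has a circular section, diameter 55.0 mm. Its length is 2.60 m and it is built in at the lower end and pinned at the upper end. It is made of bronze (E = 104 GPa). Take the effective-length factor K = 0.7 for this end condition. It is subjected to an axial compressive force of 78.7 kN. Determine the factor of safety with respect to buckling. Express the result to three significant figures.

n ≈ 1.77

I = πd⁴/64 = π×55.0⁴/64 = 4.492×10^5 mm⁴
I = 4.492×10^5 mm⁴ = 4.492×10^-7 m⁴
Effective length L_e = K·L = 0.7 × 2.60 = 1.820 m
P_cr = π²EI / L_e² = π² × 104×10⁹ × 4.492×10^-7 / 1.820² = 1.392×10^5 N
Factor of safety n = P_cr / P = 139.19 / 78.7 = 1.77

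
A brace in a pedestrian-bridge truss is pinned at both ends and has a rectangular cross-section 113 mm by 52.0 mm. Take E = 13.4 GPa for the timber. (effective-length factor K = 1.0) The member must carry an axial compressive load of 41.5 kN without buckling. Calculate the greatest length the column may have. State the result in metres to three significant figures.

L_max ≈ 2.05 m

Buckling occurs about the weak axis: I_min = h·b³/12 with b = 52.0 mm (the shorter side).
I_min = 113×52.0³/12 = 1.324×10^6 mm⁴
I = 1.324×10^-6 m⁴
At the buckling limit P_cr = P = 4.150×10^4 N
From P_cr = π²EI/(K·L)²:  L = (1/K)·√(π²EI/P_cr) = (1/1)·√(π²×1.34×10^10×1.324×10^-6/4.150×10^4)
L = 2.05 m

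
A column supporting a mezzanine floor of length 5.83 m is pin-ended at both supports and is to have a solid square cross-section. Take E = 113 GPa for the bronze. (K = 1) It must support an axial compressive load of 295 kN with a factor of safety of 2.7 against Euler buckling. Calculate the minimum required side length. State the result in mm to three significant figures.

a ≈ 131 mm

Required P_cr = n·P = 2.7 × 295 = 796.5 kN
L_e = K·L = 1 × 5.83 = 5.830 m
Required I = P_cr·L_e²/(π²E) = 7.965×10^5 × 5.830² / (π² × 1.13×10^11) = 2.427×10^-5 m⁴
I_req = 2.427×10^7 mm⁴
Solid square: I = a⁴/12  ⇒  a = (12I)^(1/4) = (12×2.427×10^7)^(1/4) = 131 mm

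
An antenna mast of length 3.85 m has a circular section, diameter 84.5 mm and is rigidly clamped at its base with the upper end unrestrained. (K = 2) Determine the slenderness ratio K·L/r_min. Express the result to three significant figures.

λ ≈ 364

I = πd⁴/64 = π×84.5⁴/64 = 2.503×10^6 mm⁴
A = 5.608×10^3 mm²;  r_min = √(I/A) = √(2.503×10^6/5.608×10^3) = 21.12 mm
L_e = K·L = 2 × 3.85 m = 7.700 m = 7700.0 mm
λ = L_e / r_min = 7700.0 / 21.12 = 364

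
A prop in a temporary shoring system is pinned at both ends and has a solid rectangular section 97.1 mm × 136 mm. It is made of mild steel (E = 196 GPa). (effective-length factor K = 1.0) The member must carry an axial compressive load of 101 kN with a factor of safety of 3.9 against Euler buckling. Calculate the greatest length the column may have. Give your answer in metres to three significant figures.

L_max ≈ 7.14 m

Buckling occurs about the weak axis: I_min = h·b³/12 with b = 97.1 mm (the shorter side).
I_min = 136×97.1³/12 = 1.038×10^7 mm⁴
I = 1.038×10^-5 m⁴
Required critical load P_cr = n·P = 3.9 × 101 = 393.9 kN = 3.939×10^5 N
From P_cr = π²EI/(K·L)²:  L = (1/K)·√(π²EI/P_cr) = (1/1)·√(π²×1.96×10^11×1.038×10^-5/3.939×10^5)
L = 7.14 m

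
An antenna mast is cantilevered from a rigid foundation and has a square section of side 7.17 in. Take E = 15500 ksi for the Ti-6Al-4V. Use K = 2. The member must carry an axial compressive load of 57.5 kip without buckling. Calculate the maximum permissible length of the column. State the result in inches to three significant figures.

I = a⁴/12 = 7.17⁴/12 = 220.2 in⁴
At the buckling limit P_cr = P = 5.750×10^4 lb
From P_cr = π²EI/(K·L)²:  L = (1/K)·√(π²EI/P_cr) = (1/2)·√(π²×1.55×10^7×220.2/5.750×10^4)
L = 383 in

L_max ≈ 383 in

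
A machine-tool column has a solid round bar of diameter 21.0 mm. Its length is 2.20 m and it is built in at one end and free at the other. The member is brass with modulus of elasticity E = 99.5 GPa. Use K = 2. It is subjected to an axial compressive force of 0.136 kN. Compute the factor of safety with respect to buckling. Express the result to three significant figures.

n ≈ 3.56

I = πd⁴/64 = π×21.0⁴/64 = 9.547×10^3 mm⁴
I = 9.547×10^3 mm⁴ = 9.547×10^-9 m⁴
Effective length L_e = K·L = 2 × 2.20 = 4.400 m
P_cr = π²EI / L_e² = π² × 99.5×10⁹ × 9.547×10^-9 / 4.400² = 484.2 N
Factor of safety n = P_cr / P = 0.48424 / 0.136 = 3.56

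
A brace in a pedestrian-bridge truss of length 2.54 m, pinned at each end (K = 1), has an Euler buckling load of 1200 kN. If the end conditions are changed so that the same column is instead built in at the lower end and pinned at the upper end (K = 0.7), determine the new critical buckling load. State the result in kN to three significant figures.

P_cr ∝ 1/K², so P_cr,new = P_cr,old × (K_old/K_new)² = 1200 × (1/0.7)²
= 1200 × 2.041 = 2450 kN

P_cr ≈ 2450 kN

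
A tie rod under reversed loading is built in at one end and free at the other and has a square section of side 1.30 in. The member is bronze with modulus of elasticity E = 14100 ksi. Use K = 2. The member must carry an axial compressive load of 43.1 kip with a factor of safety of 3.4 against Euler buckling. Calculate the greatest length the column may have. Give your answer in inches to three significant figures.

L_max ≈ 7.52 in

I = a⁴/12 = 1.30⁴/12 = 0.2380 in⁴
Required critical load P_cr = n·P = 3.4 × 43.1 = 146.5 kip = 1.465×10^5 lb
From P_cr = π²EI/(K·L)²:  L = (1/K)·√(π²EI/P_cr) = (1/2)·√(π²×1.41×10^7×0.2380/1.465×10^5)
L = 7.52 in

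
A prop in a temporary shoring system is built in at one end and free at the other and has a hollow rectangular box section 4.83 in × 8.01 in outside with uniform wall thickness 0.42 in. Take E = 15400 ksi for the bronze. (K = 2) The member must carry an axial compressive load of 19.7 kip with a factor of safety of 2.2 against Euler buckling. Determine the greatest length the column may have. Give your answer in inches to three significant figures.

Inner dimensions: h_i = 8.01 − 2×0.42 = 7.170 in, b_i = 4.83 − 2×0.42 = 3.990 in
Weak-axis I_min = (h_o·b_o³ − h_i·b_i³)/12 with b_o = 4.83, b_i = 3.990 in (shorter outer/inner sides).
I_min = (8.01×4.83³ − 7.170×3.990³)/12 = 37.26 in⁴
Required critical load P_cr = n·P = 2.2 × 19.7 = 43.34 kip = 4.334×10^4 lb
From P_cr = π²EI/(K·L)²:  L = (1/K)·√(π²EI/P_cr) = (1/2)·√(π²×1.54×10^7×37.26/4.334×10^4)
L = 181 in

L_max ≈ 181 in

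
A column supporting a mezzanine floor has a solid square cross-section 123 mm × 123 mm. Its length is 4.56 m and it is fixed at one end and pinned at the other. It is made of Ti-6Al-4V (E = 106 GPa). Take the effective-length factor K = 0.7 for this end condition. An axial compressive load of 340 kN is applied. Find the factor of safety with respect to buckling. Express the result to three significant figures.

n ≈ 5.76

I = a⁴/12 = 123⁴/12 = 1.907×10^7 mm⁴
I = 1.907×10^7 mm⁴ = 1.907×10^-5 m⁴
Effective length L_e = K·L = 0.7 × 4.56 = 3.192 m
P_cr = π²EI / L_e² = π² × 106×10⁹ × 1.907×10^-5 / 3.192² = 1.958×10^6 N
Factor of safety n = P_cr / P = 1958.5 / 340 = 5.76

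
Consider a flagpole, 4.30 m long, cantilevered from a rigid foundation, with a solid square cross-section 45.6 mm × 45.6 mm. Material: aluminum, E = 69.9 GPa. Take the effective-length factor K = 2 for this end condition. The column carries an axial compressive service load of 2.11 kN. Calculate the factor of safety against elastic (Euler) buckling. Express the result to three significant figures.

I = a⁴/12 = 45.6⁴/12 = 3.603×10^5 mm⁴
I = 3.603×10^5 mm⁴ = 3.603×10^-7 m⁴
Effective length L_e = K·L = 2 × 4.30 = 8.600 m
P_cr = π²EI / L_e² = π² × 69.9×10⁹ × 3.603×10^-7 / 8.600² = 3.361×10^3 N
Factor of safety n = P_cr / P = 3.3609 / 2.11 = 1.59

n ≈ 1.59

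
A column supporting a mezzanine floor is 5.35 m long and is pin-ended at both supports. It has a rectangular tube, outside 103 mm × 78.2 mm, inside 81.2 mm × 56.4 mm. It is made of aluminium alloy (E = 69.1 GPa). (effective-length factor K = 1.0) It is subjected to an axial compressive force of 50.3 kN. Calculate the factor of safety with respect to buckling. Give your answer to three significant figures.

Weak-axis I_min = (h_o·b_o³ − h_i·b_i³)/12 with b_o = 78.2, b_i = 56.40 mm (shorter outer/inner sides).
I_min = (103×78.2³ − 81.20×56.40³)/12 = 2.891×10^6 mm⁴
I = 2.891×10^6 mm⁴ = 2.891×10^-6 m⁴
Effective length L_e = K·L = 1 × 5.35 = 5.350 m
P_cr = π²EI / L_e² = π² × 69.1×10⁹ × 2.891×10^-6 / 5.350² = 6.888×10^4 N
Factor of safety n = P_cr / P = 68.876 / 50.3 = 1.37

n ≈ 1.37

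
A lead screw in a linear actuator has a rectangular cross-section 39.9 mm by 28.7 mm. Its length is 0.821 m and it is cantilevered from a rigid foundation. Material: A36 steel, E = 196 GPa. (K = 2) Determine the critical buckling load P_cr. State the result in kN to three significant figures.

P_cr ≈ 56.4 kN

Buckling occurs about the weak axis: I_min = h·b³/12 with b = 28.7 mm (the shorter side).
I_min = 39.9×28.7³/12 = 7.860×10^4 mm⁴
I = 7.860×10^4 mm⁴ = 7.860×10^-8 m⁴
Effective length L_e = K·L = 2 × 0.821 = 1.642 m
P_cr = π²EI / L_e² = π² × 196×10⁹ × 7.860×10^-8 / 1.642² = 5.640×10^4 N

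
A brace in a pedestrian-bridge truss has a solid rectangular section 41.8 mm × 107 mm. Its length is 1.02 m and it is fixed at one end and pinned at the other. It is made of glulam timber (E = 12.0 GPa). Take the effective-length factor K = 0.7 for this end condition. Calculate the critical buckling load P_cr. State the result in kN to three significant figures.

Buckling occurs about the weak axis: I_min = h·b³/12 with b = 41.8 mm (the shorter side).
I_min = 107×41.8³/12 = 6.512×10^5 mm⁴
I = 6.512×10^5 mm⁴ = 6.512×10^-7 m⁴
Effective length L_e = K·L = 0.7 × 1.02 = 0.7140 m
P_cr = π²EI / L_e² = π² × 12.0×10⁹ × 6.512×10^-7 / 0.7140² = 1.513×10^5 N

P_cr ≈ 151 kN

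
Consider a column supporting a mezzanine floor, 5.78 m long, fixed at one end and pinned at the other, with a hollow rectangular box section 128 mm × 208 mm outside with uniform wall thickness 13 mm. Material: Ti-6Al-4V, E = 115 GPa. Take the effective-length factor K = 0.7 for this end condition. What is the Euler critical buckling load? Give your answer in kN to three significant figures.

P_cr ≈ 1400 kN

Inner dimensions: h_i = 208 − 2×13 = 182.0 mm, b_i = 128 − 2×13 = 102.0 mm
Weak-axis I_min = (h_o·b_o³ − h_i·b_i³)/12 with b_o = 128, b_i = 102.0 mm (shorter outer/inner sides).
I_min = (208×128³ − 182.0×102.0³)/12 = 2.026×10^7 mm⁴
I = 2.026×10^7 mm⁴ = 2.026×10^-5 m⁴
Effective length L_e = K·L = 0.7 × 5.78 = 4.046 m
P_cr = π²EI / L_e² = π² × 115×10⁹ × 2.026×10^-5 / 4.046² = 1.404×10^6 N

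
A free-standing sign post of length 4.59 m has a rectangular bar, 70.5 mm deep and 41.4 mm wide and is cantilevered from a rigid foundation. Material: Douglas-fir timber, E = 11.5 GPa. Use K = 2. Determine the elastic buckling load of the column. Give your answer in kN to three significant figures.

Buckling occurs about the weak axis: I_min = h·b³/12 with b = 41.4 mm (the shorter side).
I_min = 70.5×41.4³/12 = 4.169×10^5 mm⁴
I = 4.169×10^5 mm⁴ = 4.169×10^-7 m⁴
Effective length L_e = K·L = 2 × 4.59 = 9.180 m
P_cr = π²EI / L_e² = π² × 11.5×10⁹ × 4.169×10^-7 / 9.180² = 561.5 N

P_cr ≈ 0.561 kN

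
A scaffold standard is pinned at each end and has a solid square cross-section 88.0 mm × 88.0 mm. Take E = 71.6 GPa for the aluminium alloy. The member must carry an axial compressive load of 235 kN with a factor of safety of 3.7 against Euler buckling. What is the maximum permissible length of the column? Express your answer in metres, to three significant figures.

L_max ≈ 2.02 m

I = a⁴/12 = 88.0⁴/12 = 4.997×10^6 mm⁴
I = 4.997×10^-6 m⁴
Required critical load P_cr = n·P = 3.7 × 235 = 869.5 kN = 8.695×10^5 N
From P_cr = π²EI/(K·L)²:  L = (1/K)·√(π²EI/P_cr) = (1/1)·√(π²×7.16×10^10×4.997×10^-6/8.695×10^5)
L = 2.02 m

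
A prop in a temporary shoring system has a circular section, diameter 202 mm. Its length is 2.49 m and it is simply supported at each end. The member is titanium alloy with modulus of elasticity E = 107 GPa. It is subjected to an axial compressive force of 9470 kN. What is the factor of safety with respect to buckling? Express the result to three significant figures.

I = πd⁴/64 = π×202⁴/64 = 8.173×10^7 mm⁴
I = 8.173×10^7 mm⁴ = 8.173×10^-5 m⁴
Effective length L_e = K·L = 1 × 2.49 = 2.490 m
P_cr = π²EI / L_e² = π² × 107×10⁹ × 8.173×10^-5 / 2.490² = 1.392×10^7 N
Factor of safety n = P_cr / P = 13921 / 9470 = 1.47

n ≈ 1.47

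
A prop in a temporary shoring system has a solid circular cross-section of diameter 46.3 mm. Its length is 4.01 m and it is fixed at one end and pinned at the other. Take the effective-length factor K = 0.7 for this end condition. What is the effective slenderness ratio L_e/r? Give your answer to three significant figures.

λ ≈ 243

For a solid circle r = d/4 = 46.3/4 = 11.58 mm
L_e = K·L = 0.7 × 4.01 m = 2.807 m = 2807.0 mm
λ = L_e / r_min = 2807.0 / 11.58 = 243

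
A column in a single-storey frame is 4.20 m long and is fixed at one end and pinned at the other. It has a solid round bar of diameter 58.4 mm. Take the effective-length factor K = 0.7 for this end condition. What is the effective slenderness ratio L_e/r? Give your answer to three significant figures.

λ ≈ 201

For a solid circle r = d/4 = 58.4/4 = 14.60 mm
L_e = K·L = 0.7 × 4.20 m = 2.940 m = 2940.0 mm
λ = L_e / r_min = 2940.0 / 14.60 = 201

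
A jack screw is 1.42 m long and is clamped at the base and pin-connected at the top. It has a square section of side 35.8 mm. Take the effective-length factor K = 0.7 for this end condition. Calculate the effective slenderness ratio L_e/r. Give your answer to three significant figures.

I = a⁴/12 = 35.8⁴/12 = 1.369×10^5 mm⁴
A = 1.282×10^3 mm²;  r_min = √(I/A) = √(1.369×10^5/1.282×10^3) = 10.33 mm
L_e = K·L = 0.7 × 1.42 m = 0.9940 m = 994.00 mm
λ = L_e / r_min = 994.00 / 10.33 = 96.2

λ ≈ 96.2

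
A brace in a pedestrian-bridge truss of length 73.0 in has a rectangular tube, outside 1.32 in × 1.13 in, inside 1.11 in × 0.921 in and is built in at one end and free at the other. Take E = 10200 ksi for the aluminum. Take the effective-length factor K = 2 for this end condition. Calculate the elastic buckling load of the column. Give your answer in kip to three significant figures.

Weak-axis I_min = (h_o·b_o³ − h_i·b_i³)/12 with b_o = 1.13, b_i = 0.9210 in (shorter outer/inner sides).
I_min = (1.32×1.13³ − 1.110×0.9210³)/12 = 8.645×10^-2 in⁴
Effective length L_e = K·L = 2 × 73.0 = 146.0 in
P_cr = π²EI / L_e² = π² × 10200×10³ × 8.645×10^-2 / 146.0² = 408.3 lb

P_cr ≈ 0.408 kip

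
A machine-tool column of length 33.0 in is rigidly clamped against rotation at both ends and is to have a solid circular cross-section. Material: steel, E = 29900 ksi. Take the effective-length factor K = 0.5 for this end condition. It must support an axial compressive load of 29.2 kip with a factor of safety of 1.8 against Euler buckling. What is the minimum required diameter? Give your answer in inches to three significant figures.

d ≈ 0.997 in

Required P_cr = n·P = 1.8 × 29.2 = 52.56 kip
L_e = K·L = 0.5 × 33.0 = 16.50 in
Required I = P_cr·L_e²/(π²E) = 5.256×10^4 × 16.50² / (π² × 2.99×10^7) = 4.849×10^-2 in⁴
Solid circle: I = πd⁴/64  ⇒  d = (64I/π)^(1/4) = (64×4.849×10^-2/π)^(1/4) = 0.997 in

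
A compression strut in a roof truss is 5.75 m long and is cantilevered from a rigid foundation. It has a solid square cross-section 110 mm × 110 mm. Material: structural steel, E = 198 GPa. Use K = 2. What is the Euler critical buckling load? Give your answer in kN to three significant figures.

P_cr ≈ 180 kN

I = a⁴/12 = 110⁴/12 = 1.220×10^7 mm⁴
I = 1.220×10^7 mm⁴ = 1.220×10^-5 m⁴
Effective length L_e = K·L = 2 × 5.75 = 11.50 m
P_cr = π²EI / L_e² = π² × 198×10⁹ × 1.220×10^-5 / 11.50² = 1.803×10^5 N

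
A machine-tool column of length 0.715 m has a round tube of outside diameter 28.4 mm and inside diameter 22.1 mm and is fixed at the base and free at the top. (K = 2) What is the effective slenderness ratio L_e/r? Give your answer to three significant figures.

λ ≈ 159

d_o = 28.4 mm, d_i = 22.1 mm
I = π(d_o⁴ − d_i⁴)/64 = π(28.4⁴ − 22.10⁴)/64 = 2.022×10^4 mm⁴
A = 249.9 mm²;  r_min = √(I/A) = √(2.022×10^4/249.9) = 8.996 mm
L_e = K·L = 2 × 0.715 m = 1.430 m = 1430.0 mm
λ = L_e / r_min = 1430.0 / 8.996 = 159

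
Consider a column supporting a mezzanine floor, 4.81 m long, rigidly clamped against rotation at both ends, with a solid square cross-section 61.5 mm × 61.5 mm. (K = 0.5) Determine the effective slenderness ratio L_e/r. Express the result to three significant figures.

λ ≈ 135

For a square r = a/√12 = 61.5/√12 = 17.75 mm
L_e = K·L = 0.5 × 4.81 m = 2.405 m = 2405.0 mm
λ = L_e / r_min = 2405.0 / 17.75 = 135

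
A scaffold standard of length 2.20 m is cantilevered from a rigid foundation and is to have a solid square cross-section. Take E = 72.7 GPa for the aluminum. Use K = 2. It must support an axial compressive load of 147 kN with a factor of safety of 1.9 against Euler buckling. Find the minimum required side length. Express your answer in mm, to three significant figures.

a ≈ 97.5 mm

Required P_cr = n·P = 1.9 × 147 = 279.3 kN
L_e = K·L = 2 × 2.20 = 4.400 m
Required I = P_cr·L_e²/(π²E) = 2.793×10^5 × 4.400² / (π² × 7.27×10^10) = 7.536×10^-6 m⁴
I_req = 7.536×10^6 mm⁴
Solid square: I = a⁴/12  ⇒  a = (12I)^(1/4) = (12×7.536×10^6)^(1/4) = 97.5 mm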